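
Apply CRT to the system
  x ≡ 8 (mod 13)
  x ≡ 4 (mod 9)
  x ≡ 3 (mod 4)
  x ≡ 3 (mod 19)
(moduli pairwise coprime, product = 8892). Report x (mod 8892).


Product of moduli M = 13 · 9 · 4 · 19 = 8892.
Merge one congruence at a time:
  Start: x ≡ 8 (mod 13).
  Combine with x ≡ 4 (mod 9); new modulus lcm = 117.
    Write x = 8 + 13·t and substitute into x ≡ 4 (mod 9): 13·t ≡ 4 − 8 = -4 (mod 9).
    Reduce coefficients mod 9: 4·t ≡ 5 (mod 9).
    The inverse of 4 mod 9 is 7 (since 4·7 = 28 = 3·9 + 1), so t ≡ 7·5 = 35 ≡ 8 (mod 9).
    Then x = 8 + 13·8 = 112, valid modulo lcm(13, 9) = 117: x ≡ 112 (mod 117).
  Combine with x ≡ 3 (mod 4); new modulus lcm = 468.
    Write x = 112 + 117·t and substitute into x ≡ 3 (mod 4): 117·t ≡ 3 − 112 = -109 (mod 4).
    Reduce coefficients mod 4: 1·t ≡ 3 (mod 4).
    So t ≡ 3 (mod 4).
    Then x = 112 + 117·3 = 463, valid modulo lcm(117, 4) = 468: x ≡ 463 (mod 468).
  Combine with x ≡ 3 (mod 19); new modulus lcm = 8892.
    Write x = 463 + 468·t and substitute into x ≡ 3 (mod 19): 468·t ≡ 3 − 463 = -460 (mod 19).
    Reduce coefficients mod 19: 12·t ≡ 15 (mod 19).
    The inverse of 12 mod 19 is 8 (since 12·8 = 96 = 5·19 + 1), so t ≡ 8·15 = 120 ≡ 6 (mod 19).
    Then x = 463 + 468·6 = 3271, valid modulo lcm(468, 19) = 8892: x ≡ 3271 (mod 8892).
Verify against each original: 3271 mod 13 = 8, 3271 mod 9 = 4, 3271 mod 4 = 3, 3271 mod 19 = 3.

x ≡ 3271 (mod 8892).


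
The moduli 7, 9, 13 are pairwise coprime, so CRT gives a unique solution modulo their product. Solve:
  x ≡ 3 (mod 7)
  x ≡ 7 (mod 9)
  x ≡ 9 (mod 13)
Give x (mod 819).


Moduli 7, 9, 13 are pairwise coprime; by CRT there is a unique solution modulo M = 7 · 9 · 13 = 819.
Solve pairwise, accumulating the modulus:
  Start with x ≡ 3 (mod 7).
  Combine with x ≡ 7 (mod 9): since gcd(7, 9) = 1, we get a unique residue mod 63.
    Write x = 3 + 7·t and substitute into x ≡ 7 (mod 9): 7·t ≡ 7 − 3 = 4 (mod 9).
    The inverse of 7 mod 9 is 4 (since 7·4 = 28 = 3·9 + 1), so t ≡ 4·4 = 16 ≡ 7 (mod 9).
    Then x = 3 + 7·7 = 52, valid modulo lcm(7, 9) = 63: x ≡ 52 (mod 63).
  Combine with x ≡ 9 (mod 13): since gcd(63, 13) = 1, we get a unique residue mod 819.
    Write x = 52 + 63·t and substitute into x ≡ 9 (mod 13): 63·t ≡ 9 − 52 = -43 (mod 13).
    Reduce coefficients mod 13: 11·t ≡ 9 (mod 13).
    The inverse of 11 mod 13 is 6 (since 11·6 = 66 = 5·13 + 1), so t ≡ 6·9 = 54 ≡ 2 (mod 13).
    Then x = 52 + 63·2 = 178, valid modulo lcm(63, 13) = 819: x ≡ 178 (mod 819).
Verify: 178 mod 7 = 3 ✓, 178 mod 9 = 7 ✓, 178 mod 13 = 9 ✓.

x ≡ 178 (mod 819).


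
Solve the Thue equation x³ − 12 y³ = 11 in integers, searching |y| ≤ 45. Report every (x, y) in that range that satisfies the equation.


The equation is x³ - 12y³ = 11. For fixed y, x³ = 12·y³ + 11, so a solution requires the RHS to be a perfect cube.
Strategy: iterate y from -45 to 45, compute RHS = 12·y³ + 11, and check whether it is a (positive or negative) perfect cube.
Check small values of y:
  y = 0: RHS = 11 is not a perfect cube.
  y = 1: RHS = 23 is not a perfect cube.
  y = -1: RHS = -1 = (-1)³ ⇒ x = -1 works.
  y = 2: RHS = 107 is not a perfect cube.
  y = -2: RHS = -85 is not a perfect cube.
  y = 3: RHS = 335 is not a perfect cube.
  y = -3: RHS = -313 is not a perfect cube.
Continuing the search up to |y| = 45 finds no further solutions beyond those listed.
Collected solutions: (-1, -1).

Solutions (with |y| ≤ 45): (-1, -1).


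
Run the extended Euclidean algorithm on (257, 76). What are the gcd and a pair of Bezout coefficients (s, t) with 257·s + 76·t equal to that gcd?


Euclidean algorithm on (257, 76) — divide until remainder is 0:
  257 = 3 · 76 + 29
  76 = 2 · 29 + 18
  29 = 1 · 18 + 11
  18 = 1 · 11 + 7
  11 = 1 · 7 + 4
  7 = 1 · 4 + 3
  4 = 1 · 3 + 1
  3 = 3 · 1 + 0
gcd(257, 76) = 1.
Track Bezout coefficients alongside the remainders: start with r₀ = 257 = a·1 + b·0 (s = 1, t = 0) and r₁ = 76 = a·0 + b·1 (s = 0, t = 1); each new remainder r_{k+1} = r_{k-1} − q_k·r_k inherits s_{k+1} = s_{k-1} − q_k·s_k, t_{k+1} = t_{k-1} − q_k·t_k, so r_k = a·s_k + b·t_k at every step:
  q = 3: r = 29, s = 1 − 3·0 = 1, t = 0 − 3·1 = -3  (check: 257·1 + 76·(-3) = 29)
  q = 2: r = 18, s = 0 − 2·1 = -2, t = 1 − 2·(-3) = 7  (check: 257·(-2) + 76·7 = 18)
  q = 1: r = 11, s = 1 − 1·(-2) = 3, t = -3 − 1·7 = -10  (check: 257·3 + 76·(-10) = 11)
  q = 1: r = 7, s = -2 − 1·3 = -5, t = 7 − 1·(-10) = 17  (check: 257·(-5) + 76·17 = 7)
  q = 1: r = 4, s = 3 − 1·(-5) = 8, t = -10 − 1·17 = -27  (check: 257·8 + 76·(-27) = 4)
  q = 1: r = 3, s = -5 − 1·8 = -13, t = 17 − 1·(-27) = 44  (check: 257·(-13) + 76·44 = 3)
  q = 1: r = 1, s = 8 − 1·(-13) = 21, t = -27 − 1·44 = -71  (check: 257·21 + 76·(-71) = 1)
The row with r = 1 (the gcd) gives the Bezout coefficients s = 21, t = -71.
Result: 257 · (21) + 76 · (-71) = 1.

gcd(257, 76) = 1; s = 21, t = -71 (check: 257·21 + 76·(-71) = 1).


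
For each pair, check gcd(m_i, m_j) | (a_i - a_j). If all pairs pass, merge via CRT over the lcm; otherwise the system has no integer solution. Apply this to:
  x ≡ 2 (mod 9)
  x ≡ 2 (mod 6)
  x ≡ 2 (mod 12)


Moduli 9, 6, 12 are not pairwise coprime, so CRT works modulo lcm(m_i) when all pairwise compatibility conditions hold.
Pairwise compatibility: gcd(m_i, m_j) must divide a_i - a_j for every pair.
Merge one congruence at a time:
  Start: x ≡ 2 (mod 9).
  Combine with x ≡ 2 (mod 6): gcd(9, 6) = 3; 2 - 2 = 0, which IS divisible by 3, so compatible.
    Write x = 2 + 9·t and substitute into x ≡ 2 (mod 6): 9·t ≡ 2 − 2 = 0 (mod 6).
    Divide the congruence (and modulus) by g = 3: 3·t ≡ 0 (mod 2).
    Reduce coefficients mod 2: 1·t ≡ 0 (mod 2).
    So t ≡ 0 (mod 2).
    Then x = 2 + 9·0 = 2, valid modulo lcm(9, 6) = 18: x ≡ 2 (mod 18).
  Combine with x ≡ 2 (mod 12): gcd(18, 12) = 6; 2 - 2 = 0, which IS divisible by 6, so compatible.
    Write x = 2 + 18·t and substitute into x ≡ 2 (mod 12): 18·t ≡ 2 − 2 = 0 (mod 12).
    Divide the congruence (and modulus) by g = 6: 3·t ≡ 0 (mod 2).
    Reduce coefficients mod 2: 1·t ≡ 0 (mod 2).
    So t ≡ 0 (mod 2).
    Then x = 2 + 18·0 = 2, valid modulo lcm(18, 12) = 36: x ≡ 2 (mod 36).
Verify: 2 mod 9 = 2, 2 mod 6 = 2, 2 mod 12 = 2.

x ≡ 2 (mod 36).


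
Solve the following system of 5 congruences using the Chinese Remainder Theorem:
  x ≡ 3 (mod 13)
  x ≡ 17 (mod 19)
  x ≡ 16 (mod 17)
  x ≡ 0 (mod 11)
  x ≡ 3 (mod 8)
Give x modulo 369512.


Product of moduli M = 13 · 19 · 17 · 11 · 8 = 369512.
Merge one congruence at a time:
  Start: x ≡ 3 (mod 13).
  Combine with x ≡ 17 (mod 19); new modulus lcm = 247.
    Write x = 3 + 13·t and substitute into x ≡ 17 (mod 19): 13·t ≡ 17 − 3 = 14 (mod 19).
    The inverse of 13 mod 19 is 3 (since 13·3 = 39 = 2·19 + 1), so t ≡ 3·14 = 42 ≡ 4 (mod 19).
    Then x = 3 + 13·4 = 55, valid modulo lcm(13, 19) = 247: x ≡ 55 (mod 247).
  Combine with x ≡ 16 (mod 17); new modulus lcm = 4199.
    Write x = 55 + 247·t and substitute into x ≡ 16 (mod 17): 247·t ≡ 16 − 55 = -39 (mod 17).
    Reduce coefficients mod 17: 9·t ≡ 12 (mod 17).
    The inverse of 9 mod 17 is 2 (since 9·2 = 18 = 1·17 + 1), so t ≡ 2·12 = 24 ≡ 7 (mod 17).
    Then x = 55 + 247·7 = 1784, valid modulo lcm(247, 17) = 4199: x ≡ 1784 (mod 4199).
  Combine with x ≡ 0 (mod 11); new modulus lcm = 46189.
    Write x = 1784 + 4199·t and substitute into x ≡ 0 (mod 11): 4199·t ≡ 0 − 1784 = -1784 (mod 11).
    Reduce coefficients mod 11: 8·t ≡ 9 (mod 11).
    The inverse of 8 mod 11 is 7 (since 8·7 = 56 = 5·11 + 1), so t ≡ 7·9 = 63 ≡ 8 (mod 11).
    Then x = 1784 + 4199·8 = 35376, valid modulo lcm(4199, 11) = 46189: x ≡ 35376 (mod 46189).
  Combine with x ≡ 3 (mod 8); new modulus lcm = 369512.
    Write x = 35376 + 46189·t and substitute into x ≡ 3 (mod 8): 46189·t ≡ 3 − 35376 = -35373 (mod 8).
    Reduce coefficients mod 8: 5·t ≡ 3 (mod 8).
    The inverse of 5 mod 8 is 5 (since 5·5 = 25 = 3·8 + 1), so t ≡ 5·3 = 15 ≡ 7 (mod 8).
    Then x = 35376 + 46189·7 = 358699, valid modulo lcm(46189, 8) = 369512: x ≡ 358699 (mod 369512).
Verify against each original: 358699 mod 13 = 3, 358699 mod 19 = 17, 358699 mod 17 = 16, 358699 mod 11 = 0, 358699 mod 8 = 3.

x ≡ 358699 (mod 369512).


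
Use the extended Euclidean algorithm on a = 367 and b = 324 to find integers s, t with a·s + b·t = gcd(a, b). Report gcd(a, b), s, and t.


Euclidean algorithm on (367, 324) — divide until remainder is 0:
  367 = 1 · 324 + 43
  324 = 7 · 43 + 23
  43 = 1 · 23 + 20
  23 = 1 · 20 + 3
  20 = 6 · 3 + 2
  3 = 1 · 2 + 1
  2 = 2 · 1 + 0
gcd(367, 324) = 1.
Track Bezout coefficients alongside the remainders: start with r₀ = 367 = a·1 + b·0 (s = 1, t = 0) and r₁ = 324 = a·0 + b·1 (s = 0, t = 1); each new remainder r_{k+1} = r_{k-1} − q_k·r_k inherits s_{k+1} = s_{k-1} − q_k·s_k, t_{k+1} = t_{k-1} − q_k·t_k, so r_k = a·s_k + b·t_k at every step:
  q = 1: r = 43, s = 1 − 1·0 = 1, t = 0 − 1·1 = -1  (check: 367·1 + 324·(-1) = 43)
  q = 7: r = 23, s = 0 − 7·1 = -7, t = 1 − 7·(-1) = 8  (check: 367·(-7) + 324·8 = 23)
  q = 1: r = 20, s = 1 − 1·(-7) = 8, t = -1 − 1·8 = -9  (check: 367·8 + 324·(-9) = 20)
  q = 1: r = 3, s = -7 − 1·8 = -15, t = 8 − 1·(-9) = 17  (check: 367·(-15) + 324·17 = 3)
  q = 6: r = 2, s = 8 − 6·(-15) = 98, t = -9 − 6·17 = -111  (check: 367·98 + 324·(-111) = 2)
  q = 1: r = 1, s = -15 − 1·98 = -113, t = 17 − 1·(-111) = 128  (check: 367·(-113) + 324·128 = 1)
The row with r = 1 (the gcd) gives the Bezout coefficients s = -113, t = 128.
Result: 367 · (-113) + 324 · (128) = 1.

gcd(367, 324) = 1; s = -113, t = 128 (check: 367·(-113) + 324·128 = 1).


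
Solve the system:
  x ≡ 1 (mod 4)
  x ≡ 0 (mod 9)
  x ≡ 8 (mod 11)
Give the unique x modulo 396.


Moduli 4, 9, 11 are pairwise coprime; by CRT there is a unique solution modulo M = 4 · 9 · 11 = 396.
Solve pairwise, accumulating the modulus:
  Start with x ≡ 1 (mod 4).
  Combine with x ≡ 0 (mod 9): since gcd(4, 9) = 1, we get a unique residue mod 36.
    Write x = 1 + 4·t and substitute into x ≡ 0 (mod 9): 4·t ≡ 0 − 1 = -1 (mod 9).
    Reduce coefficients mod 9: 4·t ≡ 8 (mod 9).
    The inverse of 4 mod 9 is 7 (since 4·7 = 28 = 3·9 + 1), so t ≡ 7·8 = 56 ≡ 2 (mod 9).
    Then x = 1 + 4·2 = 9, valid modulo lcm(4, 9) = 36: x ≡ 9 (mod 36).
  Combine with x ≡ 8 (mod 11): since gcd(36, 11) = 1, we get a unique residue mod 396.
    Write x = 9 + 36·t and substitute into x ≡ 8 (mod 11): 36·t ≡ 8 − 9 = -1 (mod 11).
    Reduce coefficients mod 11: 3·t ≡ 10 (mod 11).
    The inverse of 3 mod 11 is 4 (since 3·4 = 12 = 1·11 + 1), so t ≡ 4·10 = 40 ≡ 7 (mod 11).
    Then x = 9 + 36·7 = 261, valid modulo lcm(36, 11) = 396: x ≡ 261 (mod 396).
Verify: 261 mod 4 = 1 ✓, 261 mod 9 = 0 ✓, 261 mod 11 = 8 ✓.

x ≡ 261 (mod 396).


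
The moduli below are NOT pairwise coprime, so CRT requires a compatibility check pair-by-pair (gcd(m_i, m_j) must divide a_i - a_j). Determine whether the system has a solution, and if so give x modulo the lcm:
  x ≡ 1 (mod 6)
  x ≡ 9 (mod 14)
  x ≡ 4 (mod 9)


Moduli 6, 14, 9 are not pairwise coprime, so CRT works modulo lcm(m_i) when all pairwise compatibility conditions hold.
Pairwise compatibility: gcd(m_i, m_j) must divide a_i - a_j for every pair.
Merge one congruence at a time:
  Start: x ≡ 1 (mod 6).
  Combine with x ≡ 9 (mod 14): gcd(6, 14) = 2; 9 - 1 = 8, which IS divisible by 2, so compatible.
    Write x = 1 + 6·t and substitute into x ≡ 9 (mod 14): 6·t ≡ 9 − 1 = 8 (mod 14).
    Divide the congruence (and modulus) by g = 2: 3·t ≡ 4 (mod 7).
    The inverse of 3 mod 7 is 5 (since 3·5 = 15 = 2·7 + 1), so t ≡ 5·4 = 20 ≡ 6 (mod 7).
    Then x = 1 + 6·6 = 37, valid modulo lcm(6, 14) = 42: x ≡ 37 (mod 42).
  Combine with x ≡ 4 (mod 9): gcd(42, 9) = 3; 4 - 37 = -33, which IS divisible by 3, so compatible.
    Write x = 37 + 42·t and substitute into x ≡ 4 (mod 9): 42·t ≡ 4 − 37 = -33 (mod 9).
    Divide the congruence (and modulus) by g = 3: 14·t ≡ -11 (mod 3).
    Reduce coefficients mod 3: 2·t ≡ 1 (mod 3).
    The inverse of 2 mod 3 is 2 (since 2·2 = 4 = 1·3 + 1), so t ≡ 2·1 = 2 ≡ 2 (mod 3).
    Then x = 37 + 42·2 = 121, valid modulo lcm(42, 9) = 126: x ≡ 121 (mod 126).
Verify: 121 mod 6 = 1, 121 mod 14 = 9, 121 mod 9 = 4.

x ≡ 121 (mod 126).


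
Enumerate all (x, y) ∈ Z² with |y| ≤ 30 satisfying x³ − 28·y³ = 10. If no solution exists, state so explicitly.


The equation is x³ - 28y³ = 10. For fixed y, x³ = 28·y³ + 10, so a solution requires the RHS to be a perfect cube.
Strategy: iterate y from -30 to 30, compute RHS = 28·y³ + 10, and check whether it is a (positive or negative) perfect cube.
Check small values of y:
  y = 0: RHS = 10 is not a perfect cube.
  y = 1: RHS = 38 is not a perfect cube.
  y = -1: RHS = -18 is not a perfect cube.
  y = 2: RHS = 234 is not a perfect cube.
  y = -2: RHS = -214 is not a perfect cube.
  y = 3: RHS = 766 is not a perfect cube.
  y = -3: RHS = -746 is not a perfect cube.
Continuing the search up to |y| = 30 finds no solutions either.
No (x, y) in the scanned range satisfies the equation.

No integer solutions with |y| ≤ 30.


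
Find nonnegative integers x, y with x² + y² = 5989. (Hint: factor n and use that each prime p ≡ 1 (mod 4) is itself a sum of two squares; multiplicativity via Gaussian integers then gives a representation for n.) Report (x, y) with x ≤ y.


Step 1: Factor n = 5989 = 53 · 113.
Step 2: Check the mod-4 condition on each prime factor: 53 ≡ 1 (mod 4), exponent 1; 113 ≡ 1 (mod 4), exponent 1.
All primes ≡ 3 (mod 4) appear to even exponent (or don't appear), so by the two-squares theorem n IS expressible as a sum of two squares.
Step 3: Build a representation. Here n = 53 · 113 is a product of primes ≡ 1 (mod 4). Each prime p ≡ 1 (mod 4) is itself a sum of two squares; find a² by testing p − a² for a perfect square:
  53: 53 − 1² = 52, 53 − 2² = 49 = 7² ⇒ 53 = 2² + 7².
  113: 113 − 1² = 112, 113 − 2² = 109, 113 − 3² = 104, 113 − 4² = 97, 113 − 5² = 88, 113 − 6² = 77, 113 − 7² = 64 = 8² ⇒ 113 = 7² + 8².
  Combine using the Brahmagupta–Fibonacci identity (a² + b²)(c² + d²) = (ac − bd)² + (ad + bc)² = (ac + bd)² + (ad − bc)²:
  53 · 113 = 5989: from (2² + 7²)(7² + 8²), take (2·7 − 7·8, 2·8 + 7·7) = (14 − 56, 16 + 49) = (-42, 65); dropping signs (only squares matter) gives (42, 65); check 42² + 65² = 1764 + 4225 = 5989 ✓.
Step 4: Order so x ≤ y and verify: 42² + 65² = 1764 + 4225 = 5989 = n. ✓

n = 5989 = 42² + 65² (one valid representation with x ≤ y).


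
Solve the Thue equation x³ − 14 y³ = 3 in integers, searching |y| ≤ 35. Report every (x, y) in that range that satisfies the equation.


The equation is x³ - 14y³ = 3. For fixed y, x³ = 14·y³ + 3, so a solution requires the RHS to be a perfect cube.
Strategy: iterate y from -35 to 35, compute RHS = 14·y³ + 3, and check whether it is a (positive or negative) perfect cube.
Check small values of y:
  y = 0: RHS = 3 is not a perfect cube.
  y = 1: RHS = 17 is not a perfect cube.
  y = -1: RHS = -11 is not a perfect cube.
  y = 2: RHS = 115 is not a perfect cube.
  y = -2: RHS = -109 is not a perfect cube.
  y = 3: RHS = 381 is not a perfect cube.
  y = -3: RHS = -375 is not a perfect cube.
Continuing the search up to |y| = 35 finds no solutions either.
No (x, y) in the scanned range satisfies the equation.

No integer solutions with |y| ≤ 35.


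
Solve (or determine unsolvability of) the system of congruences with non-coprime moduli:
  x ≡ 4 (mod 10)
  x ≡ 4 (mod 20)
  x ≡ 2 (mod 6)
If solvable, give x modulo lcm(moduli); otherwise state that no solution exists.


Moduli 10, 20, 6 are not pairwise coprime, so CRT works modulo lcm(m_i) when all pairwise compatibility conditions hold.
Pairwise compatibility: gcd(m_i, m_j) must divide a_i - a_j for every pair.
Merge one congruence at a time:
  Start: x ≡ 4 (mod 10).
  Combine with x ≡ 4 (mod 20): gcd(10, 20) = 10; 4 - 4 = 0, which IS divisible by 10, so compatible.
    Write x = 4 + 10·t and substitute into x ≡ 4 (mod 20): 10·t ≡ 4 − 4 = 0 (mod 20).
    Divide the congruence (and modulus) by g = 10: 1·t ≡ 0 (mod 2).
    So t ≡ 0 (mod 2).
    Then x = 4 + 10·0 = 4, valid modulo lcm(10, 20) = 20: x ≡ 4 (mod 20).
  Combine with x ≡ 2 (mod 6): gcd(20, 6) = 2; 2 - 4 = -2, which IS divisible by 2, so compatible.
    Write x = 4 + 20·t and substitute into x ≡ 2 (mod 6): 20·t ≡ 2 − 4 = -2 (mod 6).
    Divide the congruence (and modulus) by g = 2: 10·t ≡ -1 (mod 3).
    Reduce coefficients mod 3: 1·t ≡ 2 (mod 3).
    So t ≡ 2 (mod 3).
    Then x = 4 + 20·2 = 44, valid modulo lcm(20, 6) = 60: x ≡ 44 (mod 60).
Verify: 44 mod 10 = 4, 44 mod 20 = 4, 44 mod 6 = 2.

x ≡ 44 (mod 60).


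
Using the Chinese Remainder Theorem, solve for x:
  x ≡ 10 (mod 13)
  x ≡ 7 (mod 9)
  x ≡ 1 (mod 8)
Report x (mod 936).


Moduli 13, 9, 8 are pairwise coprime; by CRT there is a unique solution modulo M = 13 · 9 · 8 = 936.
Solve pairwise, accumulating the modulus:
  Start with x ≡ 10 (mod 13).
  Combine with x ≡ 7 (mod 9): since gcd(13, 9) = 1, we get a unique residue mod 117.
    Write x = 10 + 13·t and substitute into x ≡ 7 (mod 9): 13·t ≡ 7 − 10 = -3 (mod 9).
    Reduce coefficients mod 9: 4·t ≡ 6 (mod 9).
    The inverse of 4 mod 9 is 7 (since 4·7 = 28 = 3·9 + 1), so t ≡ 7·6 = 42 ≡ 6 (mod 9).
    Then x = 10 + 13·6 = 88, valid modulo lcm(13, 9) = 117: x ≡ 88 (mod 117).
  Combine with x ≡ 1 (mod 8): since gcd(117, 8) = 1, we get a unique residue mod 936.
    Write x = 88 + 117·t and substitute into x ≡ 1 (mod 8): 117·t ≡ 1 − 88 = -87 (mod 8).
    Reduce coefficients mod 8: 5·t ≡ 1 (mod 8).
    The inverse of 5 mod 8 is 5 (since 5·5 = 25 = 3·8 + 1), so t ≡ 5·1 = 5 ≡ 5 (mod 8).
    Then x = 88 + 117·5 = 673, valid modulo lcm(117, 8) = 936: x ≡ 673 (mod 936).
Verify: 673 mod 13 = 10 ✓, 673 mod 9 = 7 ✓, 673 mod 8 = 1 ✓.

x ≡ 673 (mod 936).


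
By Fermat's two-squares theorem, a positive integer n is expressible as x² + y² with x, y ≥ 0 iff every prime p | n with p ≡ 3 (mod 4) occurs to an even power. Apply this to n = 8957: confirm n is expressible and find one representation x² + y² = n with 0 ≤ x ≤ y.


Step 1: Factor n = 8957 = 13^2 · 53.
Step 2: Check the mod-4 condition on each prime factor: 13 ≡ 1 (mod 4), exponent 2; 53 ≡ 1 (mod 4), exponent 1.
All primes ≡ 3 (mod 4) appear to even exponent (or don't appear), so by the two-squares theorem n IS expressible as a sum of two squares.
Step 3: Build a representation. Here n = 13 · 13 · 53 is a product of primes ≡ 1 (mod 4). Each prime p ≡ 1 (mod 4) is itself a sum of two squares; find a² by testing p − a² for a perfect square:
  13: 13 − 1² = 12, 13 − 2² = 9 = 3² ⇒ 13 = 2² + 3².
  53: 53 − 1² = 52, 53 − 2² = 49 = 7² ⇒ 53 = 2² + 7².
  Combine using the Brahmagupta–Fibonacci identity (a² + b²)(c² + d²) = (ac − bd)² + (ad + bc)² = (ac + bd)² + (ad − bc)²:
  13 · 13 = 169: from (2² + 3²)(2² + 3²), take (2·2 − 3·3, 2·3 + 3·2) = (4 − 9, 6 + 6) = (-5, 12); dropping signs (only squares matter) gives (5, 12); check 5² + 12² = 25 + 144 = 169 ✓.
  169 · 53 = 8957: from (5² + 12²)(2² + 7²), take (5·2 − 12·7, 5·7 + 12·2) = (10 − 84, 35 + 24) = (-74, 59); dropping signs (only squares matter) gives (74, 59); check 74² + 59² = 5476 + 3481 = 8957 ✓.
Step 4: Order so x ≤ y and verify: 59² + 74² = 3481 + 5476 = 8957 = n. ✓

n = 8957 = 59² + 74² (one valid representation with x ≤ y).


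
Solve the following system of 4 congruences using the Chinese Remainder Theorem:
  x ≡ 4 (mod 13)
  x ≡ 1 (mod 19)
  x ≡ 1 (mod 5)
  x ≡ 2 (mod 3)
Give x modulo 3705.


Product of moduli M = 13 · 19 · 5 · 3 = 3705.
Merge one congruence at a time:
  Start: x ≡ 4 (mod 13).
  Combine with x ≡ 1 (mod 19); new modulus lcm = 247.
    Write x = 4 + 13·t and substitute into x ≡ 1 (mod 19): 13·t ≡ 1 − 4 = -3 (mod 19).
    Reduce coefficients mod 19: 13·t ≡ 16 (mod 19).
    The inverse of 13 mod 19 is 3 (since 13·3 = 39 = 2·19 + 1), so t ≡ 3·16 = 48 ≡ 10 (mod 19).
    Then x = 4 + 13·10 = 134, valid modulo lcm(13, 19) = 247: x ≡ 134 (mod 247).
  Combine with x ≡ 1 (mod 5); new modulus lcm = 1235.
    Write x = 134 + 247·t and substitute into x ≡ 1 (mod 5): 247·t ≡ 1 − 134 = -133 (mod 5).
    Reduce coefficients mod 5: 2·t ≡ 2 (mod 5).
    The inverse of 2 mod 5 is 3 (since 2·3 = 6 = 1·5 + 1), so t ≡ 3·2 = 6 ≡ 1 (mod 5).
    Then x = 134 + 247·1 = 381, valid modulo lcm(247, 5) = 1235: x ≡ 381 (mod 1235).
  Combine with x ≡ 2 (mod 3); new modulus lcm = 3705.
    Write x = 381 + 1235·t and substitute into x ≡ 2 (mod 3): 1235·t ≡ 2 − 381 = -379 (mod 3).
    Reduce coefficients mod 3: 2·t ≡ 2 (mod 3).
    The inverse of 2 mod 3 is 2 (since 2·2 = 4 = 1·3 + 1), so t ≡ 2·2 = 4 ≡ 1 (mod 3).
    Then x = 381 + 1235·1 = 1616, valid modulo lcm(1235, 3) = 3705: x ≡ 1616 (mod 3705).
Verify against each original: 1616 mod 13 = 4, 1616 mod 19 = 1, 1616 mod 5 = 1, 1616 mod 3 = 2.

x ≡ 1616 (mod 3705).


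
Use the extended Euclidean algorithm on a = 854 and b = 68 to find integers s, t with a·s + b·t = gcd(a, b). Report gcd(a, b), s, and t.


Euclidean algorithm on (854, 68) — divide until remainder is 0:
  854 = 12 · 68 + 38
  68 = 1 · 38 + 30
  38 = 1 · 30 + 8
  30 = 3 · 8 + 6
  8 = 1 · 6 + 2
  6 = 3 · 2 + 0
gcd(854, 68) = 2.
Track Bezout coefficients alongside the remainders: start with r₀ = 854 = a·1 + b·0 (s = 1, t = 0) and r₁ = 68 = a·0 + b·1 (s = 0, t = 1); each new remainder r_{k+1} = r_{k-1} − q_k·r_k inherits s_{k+1} = s_{k-1} − q_k·s_k, t_{k+1} = t_{k-1} − q_k·t_k, so r_k = a·s_k + b·t_k at every step:
  q = 12: r = 38, s = 1 − 12·0 = 1, t = 0 − 12·1 = -12  (check: 854·1 + 68·(-12) = 38)
  q = 1: r = 30, s = 0 − 1·1 = -1, t = 1 − 1·(-12) = 13  (check: 854·(-1) + 68·13 = 30)
  q = 1: r = 8, s = 1 − 1·(-1) = 2, t = -12 − 1·13 = -25  (check: 854·2 + 68·(-25) = 8)
  q = 3: r = 6, s = -1 − 3·2 = -7, t = 13 − 3·(-25) = 88  (check: 854·(-7) + 68·88 = 6)
  q = 1: r = 2, s = 2 − 1·(-7) = 9, t = -25 − 1·88 = -113  (check: 854·9 + 68·(-113) = 2)
The row with r = 2 (the gcd) gives the Bezout coefficients s = 9, t = -113.
Result: 854 · (9) + 68 · (-113) = 2.

gcd(854, 68) = 2; s = 9, t = -113 (check: 854·9 + 68·(-113) = 2).


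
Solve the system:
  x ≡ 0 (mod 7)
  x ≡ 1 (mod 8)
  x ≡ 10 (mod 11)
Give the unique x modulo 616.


Moduli 7, 8, 11 are pairwise coprime; by CRT there is a unique solution modulo M = 7 · 8 · 11 = 616.
Solve pairwise, accumulating the modulus:
  Start with x ≡ 0 (mod 7).
  Combine with x ≡ 1 (mod 8): since gcd(7, 8) = 1, we get a unique residue mod 56.
    Write x = 0 + 7·t and substitute into x ≡ 1 (mod 8): 7·t ≡ 1 − 0 = 1 (mod 8).
    The inverse of 7 mod 8 is 7 (since 7·7 = 49 = 6·8 + 1), so t ≡ 7·1 = 7 ≡ 7 (mod 8).
    Then x = 0 + 7·7 = 49, valid modulo lcm(7, 8) = 56: x ≡ 49 (mod 56).
  Combine with x ≡ 10 (mod 11): since gcd(56, 11) = 1, we get a unique residue mod 616.
    Write x = 49 + 56·t and substitute into x ≡ 10 (mod 11): 56·t ≡ 10 − 49 = -39 (mod 11).
    Reduce coefficients mod 11: 1·t ≡ 5 (mod 11).
    So t ≡ 5 (mod 11).
    Then x = 49 + 56·5 = 329, valid modulo lcm(56, 11) = 616: x ≡ 329 (mod 616).
Verify: 329 mod 7 = 0 ✓, 329 mod 8 = 1 ✓, 329 mod 11 = 10 ✓.

x ≡ 329 (mod 616).


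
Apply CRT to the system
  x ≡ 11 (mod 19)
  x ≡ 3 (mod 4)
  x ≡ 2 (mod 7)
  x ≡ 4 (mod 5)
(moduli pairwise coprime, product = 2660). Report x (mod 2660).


Product of moduli M = 19 · 4 · 7 · 5 = 2660.
Merge one congruence at a time:
  Start: x ≡ 11 (mod 19).
  Combine with x ≡ 3 (mod 4); new modulus lcm = 76.
    Write x = 11 + 19·t and substitute into x ≡ 3 (mod 4): 19·t ≡ 3 − 11 = -8 (mod 4).
    Reduce coefficients mod 4: 3·t ≡ 0 (mod 4).
    The inverse of 3 mod 4 is 3 (since 3·3 = 9 = 2·4 + 1), so t ≡ 3·0 = 0 ≡ 0 (mod 4).
    Then x = 11 + 19·0 = 11, valid modulo lcm(19, 4) = 76: x ≡ 11 (mod 76).
  Combine with x ≡ 2 (mod 7); new modulus lcm = 532.
    Write x = 11 + 76·t and substitute into x ≡ 2 (mod 7): 76·t ≡ 2 − 11 = -9 (mod 7).
    Reduce coefficients mod 7: 6·t ≡ 5 (mod 7).
    The inverse of 6 mod 7 is 6 (since 6·6 = 36 = 5·7 + 1), so t ≡ 6·5 = 30 ≡ 2 (mod 7).
    Then x = 11 + 76·2 = 163, valid modulo lcm(76, 7) = 532: x ≡ 163 (mod 532).
  Combine with x ≡ 4 (mod 5); new modulus lcm = 2660.
    Write x = 163 + 532·t and substitute into x ≡ 4 (mod 5): 532·t ≡ 4 − 163 = -159 (mod 5).
    Reduce coefficients mod 5: 2·t ≡ 1 (mod 5).
    The inverse of 2 mod 5 is 3 (since 2·3 = 6 = 1·5 + 1), so t ≡ 3·1 = 3 ≡ 3 (mod 5).
    Then x = 163 + 532·3 = 1759, valid modulo lcm(532, 5) = 2660: x ≡ 1759 (mod 2660).
Verify against each original: 1759 mod 19 = 11, 1759 mod 4 = 3, 1759 mod 7 = 2, 1759 mod 5 = 4.

x ≡ 1759 (mod 2660).


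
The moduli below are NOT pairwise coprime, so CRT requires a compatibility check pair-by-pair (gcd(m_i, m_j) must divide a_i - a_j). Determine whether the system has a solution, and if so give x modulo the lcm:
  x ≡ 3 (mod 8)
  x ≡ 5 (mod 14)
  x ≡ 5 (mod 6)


Moduli 8, 14, 6 are not pairwise coprime, so CRT works modulo lcm(m_i) when all pairwise compatibility conditions hold.
Pairwise compatibility: gcd(m_i, m_j) must divide a_i - a_j for every pair.
Merge one congruence at a time:
  Start: x ≡ 3 (mod 8).
  Combine with x ≡ 5 (mod 14): gcd(8, 14) = 2; 5 - 3 = 2, which IS divisible by 2, so compatible.
    Write x = 3 + 8·t and substitute into x ≡ 5 (mod 14): 8·t ≡ 5 − 3 = 2 (mod 14).
    Divide the congruence (and modulus) by g = 2: 4·t ≡ 1 (mod 7).
    The inverse of 4 mod 7 is 2 (since 4·2 = 8 = 1·7 + 1), so t ≡ 2·1 = 2 ≡ 2 (mod 7).
    Then x = 3 + 8·2 = 19, valid modulo lcm(8, 14) = 56: x ≡ 19 (mod 56).
  Combine with x ≡ 5 (mod 6): gcd(56, 6) = 2; 5 - 19 = -14, which IS divisible by 2, so compatible.
    Write x = 19 + 56·t and substitute into x ≡ 5 (mod 6): 56·t ≡ 5 − 19 = -14 (mod 6).
    Divide the congruence (and modulus) by g = 2: 28·t ≡ -7 (mod 3).
    Reduce coefficients mod 3: 1·t ≡ 2 (mod 3).
    So t ≡ 2 (mod 3).
    Then x = 19 + 56·2 = 131, valid modulo lcm(56, 6) = 168: x ≡ 131 (mod 168).
Verify: 131 mod 8 = 3, 131 mod 14 = 5, 131 mod 6 = 5.

x ≡ 131 (mod 168).


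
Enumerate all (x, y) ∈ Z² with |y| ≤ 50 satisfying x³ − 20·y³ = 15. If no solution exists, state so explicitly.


The equation is x³ - 20y³ = 15. For fixed y, x³ = 20·y³ + 15, so a solution requires the RHS to be a perfect cube.
Strategy: iterate y from -50 to 50, compute RHS = 20·y³ + 15, and check whether it is a (positive or negative) perfect cube.
Check small values of y:
  y = 0: RHS = 15 is not a perfect cube.
  y = 1: RHS = 35 is not a perfect cube.
  y = -1: RHS = -5 is not a perfect cube.
  y = 2: RHS = 175 is not a perfect cube.
  y = -2: RHS = -145 is not a perfect cube.
  y = 3: RHS = 555 is not a perfect cube.
  y = -3: RHS = -525 is not a perfect cube.
Continuing the search up to |y| = 50 finds no solutions either.
No (x, y) in the scanned range satisfies the equation.

No integer solutions with |y| ≤ 50.


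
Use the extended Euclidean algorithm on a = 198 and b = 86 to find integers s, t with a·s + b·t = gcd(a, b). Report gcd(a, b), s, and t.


Euclidean algorithm on (198, 86) — divide until remainder is 0:
  198 = 2 · 86 + 26
  86 = 3 · 26 + 8
  26 = 3 · 8 + 2
  8 = 4 · 2 + 0
gcd(198, 86) = 2.
Track Bezout coefficients alongside the remainders: start with r₀ = 198 = a·1 + b·0 (s = 1, t = 0) and r₁ = 86 = a·0 + b·1 (s = 0, t = 1); each new remainder r_{k+1} = r_{k-1} − q_k·r_k inherits s_{k+1} = s_{k-1} − q_k·s_k, t_{k+1} = t_{k-1} − q_k·t_k, so r_k = a·s_k + b·t_k at every step:
  q = 2: r = 26, s = 1 − 2·0 = 1, t = 0 − 2·1 = -2  (check: 198·1 + 86·(-2) = 26)
  q = 3: r = 8, s = 0 − 3·1 = -3, t = 1 − 3·(-2) = 7  (check: 198·(-3) + 86·7 = 8)
  q = 3: r = 2, s = 1 − 3·(-3) = 10, t = -2 − 3·7 = -23  (check: 198·10 + 86·(-23) = 2)
The row with r = 2 (the gcd) gives the Bezout coefficients s = 10, t = -23.
Result: 198 · (10) + 86 · (-23) = 2.

gcd(198, 86) = 2; s = 10, t = -23 (check: 198·10 + 86·(-23) = 2).


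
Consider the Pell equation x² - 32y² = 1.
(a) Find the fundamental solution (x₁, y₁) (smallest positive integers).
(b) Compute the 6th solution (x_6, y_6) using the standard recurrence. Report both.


Step 1: Find the fundamental solution (x₁, y₁) of x² - 32y² = 1.
  Expand √32 as a continued fraction. a₀ = ⌊√32⌋ = 5; iterate m_{k+1} = d_k·a_k − m_k, d_{k+1} = (32 − m_{k+1}²)/d_k, a_{k+1} = ⌊(a₀ + m_{k+1})/d_{k+1}⌋ (starting m₀ = 0, d₀ = 1), with convergents p_k = a_k·p_{k-1} + p_{k-2}, q_k = a_k·q_{k-1} + q_{k-2} (p₋₁ = 1, q₋₁ = 0):
  k = 0: a₀ = 5; p₀/q₀ = 5/1; p₀² − 32·q₀² = 25 − 32 = -7.
  k = 1: m = 5, d = 7, a = ⌊(5 + 5)/7⌋ = 1; p/q = (1·5 + 1)/(1·1 + 0) = 6/1; p² − 32·q² = 36 − 32 = 4.
  k = 2: m = 2, d = 4, a = ⌊(5 + 2)/4⌋ = 1; p/q = (1·6 + 5)/(1·1 + 1) = 11/2; p² − 32·q² = 121 − 128 = -7.
  k = 3: m = 2, d = 7, a = ⌊(5 + 2)/7⌋ = 1; p/q = (1·11 + 6)/(1·2 + 1) = 17/3; p² − 32·q² = 289 − 288 = 1.
  The first convergent with p² − 32·q² = 1 gives the fundamental solution (x₁, y₁) = (17, 3).
Step 2: Apply the recurrence (x_{n+1}, y_{n+1}) = (x₁x_n + 32y₁y_n, x₁y_n + y₁x_n) repeatedly.
  From (x_1, y_1) = (17, 3): x_2 = 17·17 + 32·3·3 = 577; y_2 = 17·3 + 3·17 = 102.
  From (x_2, y_2) = (577, 102): x_3 = 17·577 + 32·3·102 = 19601; y_3 = 17·102 + 3·577 = 3465.
  From (x_3, y_3) = (19601, 3465): x_4 = 17·19601 + 32·3·3465 = 665857; y_4 = 17·3465 + 3·19601 = 117708.
  From (x_4, y_4) = (665857, 117708): x_5 = 17·665857 + 32·3·117708 = 22619537; y_5 = 17·117708 + 3·665857 = 3998607.
  From (x_5, y_5) = (22619537, 3998607): x_6 = 17·22619537 + 32·3·3998607 = 768398401; y_6 = 17·3998607 + 3·22619537 = 135834930.
Step 3: Verify x_6² - 32·y_6² = 590436102659356801 - 590436102659356800 = 1 (should be 1). ✓

(x_1, y_1) = (17, 3); (x_6, y_6) = (768398401, 135834930).


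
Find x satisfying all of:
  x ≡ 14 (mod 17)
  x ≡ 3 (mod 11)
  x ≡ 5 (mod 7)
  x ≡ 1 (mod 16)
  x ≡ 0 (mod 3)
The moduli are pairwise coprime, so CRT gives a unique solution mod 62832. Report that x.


Product of moduli M = 17 · 11 · 7 · 16 · 3 = 62832.
Merge one congruence at a time:
  Start: x ≡ 14 (mod 17).
  Combine with x ≡ 3 (mod 11); new modulus lcm = 187.
    Write x = 14 + 17·t and substitute into x ≡ 3 (mod 11): 17·t ≡ 3 − 14 = -11 (mod 11).
    Reduce coefficients mod 11: 6·t ≡ 0 (mod 11).
    The inverse of 6 mod 11 is 2 (since 6·2 = 12 = 1·11 + 1), so t ≡ 2·0 = 0 ≡ 0 (mod 11).
    Then x = 14 + 17·0 = 14, valid modulo lcm(17, 11) = 187: x ≡ 14 (mod 187).
  Combine with x ≡ 5 (mod 7); new modulus lcm = 1309.
    Write x = 14 + 187·t and substitute into x ≡ 5 (mod 7): 187·t ≡ 5 − 14 = -9 (mod 7).
    Reduce coefficients mod 7: 5·t ≡ 5 (mod 7).
    The inverse of 5 mod 7 is 3 (since 5·3 = 15 = 2·7 + 1), so t ≡ 3·5 = 15 ≡ 1 (mod 7).
    Then x = 14 + 187·1 = 201, valid modulo lcm(187, 7) = 1309: x ≡ 201 (mod 1309).
  Combine with x ≡ 1 (mod 16); new modulus lcm = 20944.
    Write x = 201 + 1309·t and substitute into x ≡ 1 (mod 16): 1309·t ≡ 1 − 201 = -200 (mod 16).
    Reduce coefficients mod 16: 13·t ≡ 8 (mod 16).
    The inverse of 13 mod 16 is 5 (since 13·5 = 65 = 4·16 + 1), so t ≡ 5·8 = 40 ≡ 8 (mod 16).
    Then x = 201 + 1309·8 = 10673, valid modulo lcm(1309, 16) = 20944: x ≡ 10673 (mod 20944).
  Combine with x ≡ 0 (mod 3); new modulus lcm = 62832.
    Write x = 10673 + 20944·t and substitute into x ≡ 0 (mod 3): 20944·t ≡ 0 − 10673 = -10673 (mod 3).
    Reduce coefficients mod 3: 1·t ≡ 1 (mod 3).
    So t ≡ 1 (mod 3).
    Then x = 10673 + 20944·1 = 31617, valid modulo lcm(20944, 3) = 62832: x ≡ 31617 (mod 62832).
Verify against each original: 31617 mod 17 = 14, 31617 mod 11 = 3, 31617 mod 7 = 5, 31617 mod 16 = 1, 31617 mod 3 = 0.

x ≡ 31617 (mod 62832).


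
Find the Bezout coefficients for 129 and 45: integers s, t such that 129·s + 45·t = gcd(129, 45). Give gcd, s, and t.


Euclidean algorithm on (129, 45) — divide until remainder is 0:
  129 = 2 · 45 + 39
  45 = 1 · 39 + 6
  39 = 6 · 6 + 3
  6 = 2 · 3 + 0
gcd(129, 45) = 3.
Track Bezout coefficients alongside the remainders: start with r₀ = 129 = a·1 + b·0 (s = 1, t = 0) and r₁ = 45 = a·0 + b·1 (s = 0, t = 1); each new remainder r_{k+1} = r_{k-1} − q_k·r_k inherits s_{k+1} = s_{k-1} − q_k·s_k, t_{k+1} = t_{k-1} − q_k·t_k, so r_k = a·s_k + b·t_k at every step:
  q = 2: r = 39, s = 1 − 2·0 = 1, t = 0 − 2·1 = -2  (check: 129·1 + 45·(-2) = 39)
  q = 1: r = 6, s = 0 − 1·1 = -1, t = 1 − 1·(-2) = 3  (check: 129·(-1) + 45·3 = 6)
  q = 6: r = 3, s = 1 − 6·(-1) = 7, t = -2 − 6·3 = -20  (check: 129·7 + 45·(-20) = 3)
The row with r = 3 (the gcd) gives the Bezout coefficients s = 7, t = -20.
Result: 129 · (7) + 45 · (-20) = 3.

gcd(129, 45) = 3; s = 7, t = -20 (check: 129·7 + 45·(-20) = 3).


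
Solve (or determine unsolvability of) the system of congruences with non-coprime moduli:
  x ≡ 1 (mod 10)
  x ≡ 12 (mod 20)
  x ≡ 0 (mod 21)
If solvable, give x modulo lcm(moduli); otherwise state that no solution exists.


Moduli 10, 20, 21 are not pairwise coprime, so CRT works modulo lcm(m_i) when all pairwise compatibility conditions hold.
Pairwise compatibility: gcd(m_i, m_j) must divide a_i - a_j for every pair.
Merge one congruence at a time:
  Start: x ≡ 1 (mod 10).
  Combine with x ≡ 12 (mod 20): gcd(10, 20) = 10, and 12 - 1 = 11 is NOT divisible by 10.
    ⇒ system is inconsistent (no integer solution).

No solution (the system is inconsistent).


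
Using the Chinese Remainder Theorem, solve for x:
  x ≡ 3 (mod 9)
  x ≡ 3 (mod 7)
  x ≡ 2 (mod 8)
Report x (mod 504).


Moduli 9, 7, 8 are pairwise coprime; by CRT there is a unique solution modulo M = 9 · 7 · 8 = 504.
Solve pairwise, accumulating the modulus:
  Start with x ≡ 3 (mod 9).
  Combine with x ≡ 3 (mod 7): since gcd(9, 7) = 1, we get a unique residue mod 63.
    Write x = 3 + 9·t and substitute into x ≡ 3 (mod 7): 9·t ≡ 3 − 3 = 0 (mod 7).
    Reduce coefficients mod 7: 2·t ≡ 0 (mod 7).
    The inverse of 2 mod 7 is 4 (since 2·4 = 8 = 1·7 + 1), so t ≡ 4·0 = 0 ≡ 0 (mod 7).
    Then x = 3 + 9·0 = 3, valid modulo lcm(9, 7) = 63: x ≡ 3 (mod 63).
  Combine with x ≡ 2 (mod 8): since gcd(63, 8) = 1, we get a unique residue mod 504.
    Write x = 3 + 63·t and substitute into x ≡ 2 (mod 8): 63·t ≡ 2 − 3 = -1 (mod 8).
    Reduce coefficients mod 8: 7·t ≡ 7 (mod 8).
    The inverse of 7 mod 8 is 7 (since 7·7 = 49 = 6·8 + 1), so t ≡ 7·7 = 49 ≡ 1 (mod 8).
    Then x = 3 + 63·1 = 66, valid modulo lcm(63, 8) = 504: x ≡ 66 (mod 504).
Verify: 66 mod 9 = 3 ✓, 66 mod 7 = 3 ✓, 66 mod 8 = 2 ✓.

x ≡ 66 (mod 504).


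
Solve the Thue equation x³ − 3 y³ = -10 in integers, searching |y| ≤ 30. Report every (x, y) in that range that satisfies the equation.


The equation is x³ - 3y³ = -10. For fixed y, x³ = 3·y³ − 10, so a solution requires the RHS to be a perfect cube.
Strategy: iterate y from -30 to 30, compute RHS = 3·y³ − 10, and check whether it is a (positive or negative) perfect cube.
Check small values of y:
  y = 0: RHS = -10 is not a perfect cube.
  y = 1: RHS = -7 is not a perfect cube.
  y = -1: RHS = -13 is not a perfect cube.
  y = 2: RHS = 14 is not a perfect cube.
  y = -2: RHS = -34 is not a perfect cube.
  y = 3: RHS = 71 is not a perfect cube.
  y = -3: RHS = -91 is not a perfect cube.
Continuing, at y = -9: RHS = -2197 = (-13)³ ⇒ x = -13 works.
Searching the remaining y in |y| ≤ 30 finds no further solutions.
Collected solutions: (-13, -9).

Solutions (with |y| ≤ 30): (-13, -9).


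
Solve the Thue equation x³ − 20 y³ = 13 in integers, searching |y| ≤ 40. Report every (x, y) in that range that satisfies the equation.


The equation is x³ - 20y³ = 13. For fixed y, x³ = 20·y³ + 13, so a solution requires the RHS to be a perfect cube.
Strategy: iterate y from -40 to 40, compute RHS = 20·y³ + 13, and check whether it is a (positive or negative) perfect cube.
Check small values of y:
  y = 0: RHS = 13 is not a perfect cube.
  y = 1: RHS = 33 is not a perfect cube.
  y = -1: RHS = -7 is not a perfect cube.
  y = 2: RHS = 173 is not a perfect cube.
  y = -2: RHS = -147 is not a perfect cube.
  y = 3: RHS = 553 is not a perfect cube.
  y = -3: RHS = -527 is not a perfect cube.
Continuing the search up to |y| = 40 finds no solutions either.
No (x, y) in the scanned range satisfies the equation.

No integer solutions with |y| ≤ 40.


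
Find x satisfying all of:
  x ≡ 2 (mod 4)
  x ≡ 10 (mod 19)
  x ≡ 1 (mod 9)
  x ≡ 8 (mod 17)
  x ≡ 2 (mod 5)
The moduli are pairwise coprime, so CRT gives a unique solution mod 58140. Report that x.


Product of moduli M = 4 · 19 · 9 · 17 · 5 = 58140.
Merge one congruence at a time:
  Start: x ≡ 2 (mod 4).
  Combine with x ≡ 10 (mod 19); new modulus lcm = 76.
    Write x = 2 + 4·t and substitute into x ≡ 10 (mod 19): 4·t ≡ 10 − 2 = 8 (mod 19).
    The inverse of 4 mod 19 is 5 (since 4·5 = 20 = 1·19 + 1), so t ≡ 5·8 = 40 ≡ 2 (mod 19).
    Then x = 2 + 4·2 = 10, valid modulo lcm(4, 19) = 76: x ≡ 10 (mod 76).
  Combine with x ≡ 1 (mod 9); new modulus lcm = 684.
    Write x = 10 + 76·t and substitute into x ≡ 1 (mod 9): 76·t ≡ 1 − 10 = -9 (mod 9).
    Reduce coefficients mod 9: 4·t ≡ 0 (mod 9).
    The inverse of 4 mod 9 is 7 (since 4·7 = 28 = 3·9 + 1), so t ≡ 7·0 = 0 ≡ 0 (mod 9).
    Then x = 10 + 76·0 = 10, valid modulo lcm(76, 9) = 684: x ≡ 10 (mod 684).
  Combine with x ≡ 8 (mod 17); new modulus lcm = 11628.
    Write x = 10 + 684·t and substitute into x ≡ 8 (mod 17): 684·t ≡ 8 − 10 = -2 (mod 17).
    Reduce coefficients mod 17: 4·t ≡ 15 (mod 17).
    The inverse of 4 mod 17 is 13 (since 4·13 = 52 = 3·17 + 1), so t ≡ 13·15 = 195 ≡ 8 (mod 17).
    Then x = 10 + 684·8 = 5482, valid modulo lcm(684, 17) = 11628: x ≡ 5482 (mod 11628).
  Combine with x ≡ 2 (mod 5); new modulus lcm = 58140.
    Write x = 5482 + 11628·t and substitute into x ≡ 2 (mod 5): 11628·t ≡ 2 − 5482 = -5480 (mod 5).
    Reduce coefficients mod 5: 3·t ≡ 0 (mod 5).
    The inverse of 3 mod 5 is 2 (since 3·2 = 6 = 1·5 + 1), so t ≡ 2·0 = 0 ≡ 0 (mod 5).
    Then x = 5482 + 11628·0 = 5482, valid modulo lcm(11628, 5) = 58140: x ≡ 5482 (mod 58140).
Verify against each original: 5482 mod 4 = 2, 5482 mod 19 = 10, 5482 mod 9 = 1, 5482 mod 17 = 8, 5482 mod 5 = 2.

x ≡ 5482 (mod 58140).


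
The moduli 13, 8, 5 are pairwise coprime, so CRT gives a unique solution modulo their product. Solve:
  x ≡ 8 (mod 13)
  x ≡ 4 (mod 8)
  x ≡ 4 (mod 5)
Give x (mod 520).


Moduli 13, 8, 5 are pairwise coprime; by CRT there is a unique solution modulo M = 13 · 8 · 5 = 520.
Solve pairwise, accumulating the modulus:
  Start with x ≡ 8 (mod 13).
  Combine with x ≡ 4 (mod 8): since gcd(13, 8) = 1, we get a unique residue mod 104.
    Write x = 8 + 13·t and substitute into x ≡ 4 (mod 8): 13·t ≡ 4 − 8 = -4 (mod 8).
    Reduce coefficients mod 8: 5·t ≡ 4 (mod 8).
    The inverse of 5 mod 8 is 5 (since 5·5 = 25 = 3·8 + 1), so t ≡ 5·4 = 20 ≡ 4 (mod 8).
    Then x = 8 + 13·4 = 60, valid modulo lcm(13, 8) = 104: x ≡ 60 (mod 104).
  Combine with x ≡ 4 (mod 5): since gcd(104, 5) = 1, we get a unique residue mod 520.
    Write x = 60 + 104·t and substitute into x ≡ 4 (mod 5): 104·t ≡ 4 − 60 = -56 (mod 5).
    Reduce coefficients mod 5: 4·t ≡ 4 (mod 5).
    The inverse of 4 mod 5 is 4 (since 4·4 = 16 = 3·5 + 1), so t ≡ 4·4 = 16 ≡ 1 (mod 5).
    Then x = 60 + 104·1 = 164, valid modulo lcm(104, 5) = 520: x ≡ 164 (mod 520).
Verify: 164 mod 13 = 8 ✓, 164 mod 8 = 4 ✓, 164 mod 5 = 4 ✓.

x ≡ 164 (mod 520).
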